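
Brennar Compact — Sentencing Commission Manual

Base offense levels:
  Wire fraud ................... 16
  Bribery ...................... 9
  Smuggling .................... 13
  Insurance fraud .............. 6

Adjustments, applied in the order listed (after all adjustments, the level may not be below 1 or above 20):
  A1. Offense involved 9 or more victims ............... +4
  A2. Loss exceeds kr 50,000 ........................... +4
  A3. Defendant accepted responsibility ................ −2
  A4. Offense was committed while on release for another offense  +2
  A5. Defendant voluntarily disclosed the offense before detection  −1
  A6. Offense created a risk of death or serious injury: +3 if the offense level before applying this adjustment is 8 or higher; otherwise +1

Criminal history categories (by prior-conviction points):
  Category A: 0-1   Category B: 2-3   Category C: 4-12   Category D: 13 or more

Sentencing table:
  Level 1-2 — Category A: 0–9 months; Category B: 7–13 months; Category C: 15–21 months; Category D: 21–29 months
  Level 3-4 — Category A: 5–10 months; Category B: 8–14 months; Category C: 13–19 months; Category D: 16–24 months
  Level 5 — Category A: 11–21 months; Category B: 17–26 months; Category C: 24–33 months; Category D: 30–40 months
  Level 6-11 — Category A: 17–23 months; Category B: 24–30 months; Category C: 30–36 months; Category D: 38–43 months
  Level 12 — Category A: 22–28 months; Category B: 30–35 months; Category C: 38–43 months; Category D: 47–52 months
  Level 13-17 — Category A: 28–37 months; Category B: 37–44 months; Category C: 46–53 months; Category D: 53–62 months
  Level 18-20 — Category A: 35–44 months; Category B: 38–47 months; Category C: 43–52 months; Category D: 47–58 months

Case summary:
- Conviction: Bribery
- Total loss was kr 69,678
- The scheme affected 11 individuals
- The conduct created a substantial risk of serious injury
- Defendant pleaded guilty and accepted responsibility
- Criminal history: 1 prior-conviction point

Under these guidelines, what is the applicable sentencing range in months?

35-44 months

Base offense level for bribery: 9.
A1 applies: 9 + 4 = 13.
A2 applies: 13 + 4 = 17.
A3 applies: 17 − 2 = 15.
A4 does not apply.
A6 applies (level before this adjustment is 15 ≥ 8, so +3): 15 + 3 = 18.
Final offense level: 18.
Criminal history: 1 prior point → Category A (0-1).
Level 18 falls in the 18-20 band.
Grid: Level 18-20 × Category A = 35-44 months.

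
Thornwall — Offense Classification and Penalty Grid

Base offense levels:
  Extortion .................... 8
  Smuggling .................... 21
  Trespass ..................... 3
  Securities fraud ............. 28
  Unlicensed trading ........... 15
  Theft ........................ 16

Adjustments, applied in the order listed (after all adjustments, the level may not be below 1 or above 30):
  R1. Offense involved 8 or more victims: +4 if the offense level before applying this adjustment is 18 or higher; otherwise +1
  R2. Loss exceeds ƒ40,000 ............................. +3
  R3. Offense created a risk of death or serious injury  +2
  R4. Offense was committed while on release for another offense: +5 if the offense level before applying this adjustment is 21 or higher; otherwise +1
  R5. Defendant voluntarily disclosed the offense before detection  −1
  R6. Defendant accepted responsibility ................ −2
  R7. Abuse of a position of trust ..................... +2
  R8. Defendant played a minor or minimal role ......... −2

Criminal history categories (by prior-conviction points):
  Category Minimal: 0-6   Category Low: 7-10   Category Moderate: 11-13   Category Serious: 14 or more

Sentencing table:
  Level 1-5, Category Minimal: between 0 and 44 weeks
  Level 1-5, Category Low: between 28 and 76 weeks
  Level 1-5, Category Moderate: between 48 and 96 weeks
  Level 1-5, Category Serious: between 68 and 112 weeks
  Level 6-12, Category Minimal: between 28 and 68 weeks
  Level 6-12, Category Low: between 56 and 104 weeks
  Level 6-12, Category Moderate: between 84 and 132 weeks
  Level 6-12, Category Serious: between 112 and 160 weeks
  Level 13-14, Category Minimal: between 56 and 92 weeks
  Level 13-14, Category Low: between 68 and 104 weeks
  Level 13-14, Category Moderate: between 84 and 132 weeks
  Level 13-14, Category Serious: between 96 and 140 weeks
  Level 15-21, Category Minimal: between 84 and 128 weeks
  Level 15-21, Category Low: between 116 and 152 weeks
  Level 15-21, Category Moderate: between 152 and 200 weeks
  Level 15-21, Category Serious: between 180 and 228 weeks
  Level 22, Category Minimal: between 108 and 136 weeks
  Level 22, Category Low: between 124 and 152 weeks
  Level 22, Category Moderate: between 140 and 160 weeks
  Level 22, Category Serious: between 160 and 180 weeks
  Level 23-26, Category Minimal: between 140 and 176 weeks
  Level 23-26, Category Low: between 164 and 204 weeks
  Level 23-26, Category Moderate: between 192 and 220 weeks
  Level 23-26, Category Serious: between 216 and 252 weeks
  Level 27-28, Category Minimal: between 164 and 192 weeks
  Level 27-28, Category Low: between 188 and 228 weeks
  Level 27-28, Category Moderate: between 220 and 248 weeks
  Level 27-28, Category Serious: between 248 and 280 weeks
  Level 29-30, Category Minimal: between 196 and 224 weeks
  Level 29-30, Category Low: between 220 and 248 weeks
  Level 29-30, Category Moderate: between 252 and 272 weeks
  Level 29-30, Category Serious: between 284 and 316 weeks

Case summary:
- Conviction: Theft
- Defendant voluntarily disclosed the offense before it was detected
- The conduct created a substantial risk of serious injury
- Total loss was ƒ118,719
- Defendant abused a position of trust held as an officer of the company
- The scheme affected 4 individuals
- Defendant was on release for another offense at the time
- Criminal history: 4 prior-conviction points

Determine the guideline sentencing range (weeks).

164-192 weeks

Base offense level for theft: 16.
R2 applies: 16 + 3 = 19.
R3 applies: 19 + 2 = 21.
R4 applies (level before this adjustment is 21 ≥ 21, so +5): 21 + 5 = 26.
R5 applies: 26 − 1 = 25.
R6 does not apply.
R7 applies: 25 + 2 = 27.
R8 does not apply.
Final offense level: 27.
Criminal history: 4 prior points → Category Minimal (0-6).
Level 27 falls in the 27-28 band.
Grid: Level 27-28 × Category Minimal = 164-192 weeks.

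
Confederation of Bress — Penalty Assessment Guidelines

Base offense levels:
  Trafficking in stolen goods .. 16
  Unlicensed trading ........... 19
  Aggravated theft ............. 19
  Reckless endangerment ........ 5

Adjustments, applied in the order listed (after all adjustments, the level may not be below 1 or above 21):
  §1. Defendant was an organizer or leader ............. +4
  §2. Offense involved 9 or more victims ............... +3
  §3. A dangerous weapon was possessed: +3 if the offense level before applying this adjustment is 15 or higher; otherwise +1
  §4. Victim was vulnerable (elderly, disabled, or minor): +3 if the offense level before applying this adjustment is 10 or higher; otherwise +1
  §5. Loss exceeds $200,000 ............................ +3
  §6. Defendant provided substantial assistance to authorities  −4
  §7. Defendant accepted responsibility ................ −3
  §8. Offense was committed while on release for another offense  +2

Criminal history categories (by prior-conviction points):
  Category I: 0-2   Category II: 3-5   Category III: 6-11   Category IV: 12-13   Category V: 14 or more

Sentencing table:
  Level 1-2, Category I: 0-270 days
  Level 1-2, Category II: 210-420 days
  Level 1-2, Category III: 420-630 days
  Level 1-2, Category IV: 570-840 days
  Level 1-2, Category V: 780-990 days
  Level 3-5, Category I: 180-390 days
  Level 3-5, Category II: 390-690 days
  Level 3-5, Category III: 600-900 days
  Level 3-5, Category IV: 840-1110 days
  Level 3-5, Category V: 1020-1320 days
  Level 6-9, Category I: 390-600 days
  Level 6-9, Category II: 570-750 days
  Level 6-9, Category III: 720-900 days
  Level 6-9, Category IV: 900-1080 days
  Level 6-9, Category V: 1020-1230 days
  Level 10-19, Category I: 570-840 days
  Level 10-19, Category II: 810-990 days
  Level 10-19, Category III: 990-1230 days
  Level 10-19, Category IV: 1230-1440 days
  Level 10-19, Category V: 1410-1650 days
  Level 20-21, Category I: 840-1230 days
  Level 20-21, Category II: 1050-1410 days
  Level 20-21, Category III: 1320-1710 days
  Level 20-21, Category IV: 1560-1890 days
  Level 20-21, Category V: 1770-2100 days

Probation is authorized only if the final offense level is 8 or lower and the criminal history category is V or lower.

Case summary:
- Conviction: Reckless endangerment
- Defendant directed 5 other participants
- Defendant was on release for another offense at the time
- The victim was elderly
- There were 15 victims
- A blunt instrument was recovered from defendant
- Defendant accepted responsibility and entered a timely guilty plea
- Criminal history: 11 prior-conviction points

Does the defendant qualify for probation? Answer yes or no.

No

Base offense level for reckless endangerment: 5.
§1 applies: 5 + 4 = 9.
§2 applies: 9 + 3 = 12.
§3 applies (level before this adjustment is 12 < 15, so +1): 12 + 1 = 13.
§4 applies (level before this adjustment is 13 ≥ 10, so +3): 13 + 3 = 16.
§5 does not apply.
§6 does not apply.
§7 applies: 16 − 3 = 13.
§8 applies: 13 + 2 = 15.
Final offense level: 15.
Criminal history: 11 prior points → Category III (6-11).
Level 15 falls in the 10-19 band.
Grid: Level 10-19 × Category III = 990-1230 days.
Probation check: level 15 > 8 and category III ≤ V → not eligible.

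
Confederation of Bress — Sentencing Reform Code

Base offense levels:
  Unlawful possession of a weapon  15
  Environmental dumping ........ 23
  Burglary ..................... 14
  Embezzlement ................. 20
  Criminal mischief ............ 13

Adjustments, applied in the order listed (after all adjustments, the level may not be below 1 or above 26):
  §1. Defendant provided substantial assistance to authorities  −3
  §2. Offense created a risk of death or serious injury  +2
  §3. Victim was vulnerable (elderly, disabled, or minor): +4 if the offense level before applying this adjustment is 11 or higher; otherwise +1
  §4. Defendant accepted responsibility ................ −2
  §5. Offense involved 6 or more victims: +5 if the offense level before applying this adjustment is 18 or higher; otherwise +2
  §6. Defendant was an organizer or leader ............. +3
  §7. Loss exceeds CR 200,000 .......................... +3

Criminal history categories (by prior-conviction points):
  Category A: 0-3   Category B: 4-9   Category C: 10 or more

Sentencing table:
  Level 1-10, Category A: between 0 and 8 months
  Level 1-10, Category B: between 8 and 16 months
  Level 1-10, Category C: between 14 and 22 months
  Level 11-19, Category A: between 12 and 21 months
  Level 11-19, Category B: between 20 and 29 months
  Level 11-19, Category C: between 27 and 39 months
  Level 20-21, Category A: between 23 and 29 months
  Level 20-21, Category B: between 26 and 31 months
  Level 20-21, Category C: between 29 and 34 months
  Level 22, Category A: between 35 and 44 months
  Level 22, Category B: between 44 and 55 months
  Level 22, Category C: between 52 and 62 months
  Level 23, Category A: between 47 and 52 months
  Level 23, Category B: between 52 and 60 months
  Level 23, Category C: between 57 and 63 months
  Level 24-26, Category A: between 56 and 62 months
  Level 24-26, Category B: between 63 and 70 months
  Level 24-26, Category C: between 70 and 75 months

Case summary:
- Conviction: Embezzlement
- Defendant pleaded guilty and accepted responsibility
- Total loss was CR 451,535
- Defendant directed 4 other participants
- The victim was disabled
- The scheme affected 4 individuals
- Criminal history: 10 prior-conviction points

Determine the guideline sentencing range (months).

Base offense level for embezzlement: 20.
§2 does not apply.
§3 applies (level before this adjustment is 20 ≥ 11, so +4): 20 + 4 = 24.
§4 applies: 24 − 2 = 22.
§6 applies: 22 + 3 = 25.
§7 applies: 25 + 3 = 28.
Level 28 exceeds the maximum of 26; capped at 26.
Final offense level: 26.
Criminal history: 10 prior points → Category C (10+).
Level 26 falls in the 24-26 band.
Grid: Level 24-26 × Category C = 70-75 months.

70-75 months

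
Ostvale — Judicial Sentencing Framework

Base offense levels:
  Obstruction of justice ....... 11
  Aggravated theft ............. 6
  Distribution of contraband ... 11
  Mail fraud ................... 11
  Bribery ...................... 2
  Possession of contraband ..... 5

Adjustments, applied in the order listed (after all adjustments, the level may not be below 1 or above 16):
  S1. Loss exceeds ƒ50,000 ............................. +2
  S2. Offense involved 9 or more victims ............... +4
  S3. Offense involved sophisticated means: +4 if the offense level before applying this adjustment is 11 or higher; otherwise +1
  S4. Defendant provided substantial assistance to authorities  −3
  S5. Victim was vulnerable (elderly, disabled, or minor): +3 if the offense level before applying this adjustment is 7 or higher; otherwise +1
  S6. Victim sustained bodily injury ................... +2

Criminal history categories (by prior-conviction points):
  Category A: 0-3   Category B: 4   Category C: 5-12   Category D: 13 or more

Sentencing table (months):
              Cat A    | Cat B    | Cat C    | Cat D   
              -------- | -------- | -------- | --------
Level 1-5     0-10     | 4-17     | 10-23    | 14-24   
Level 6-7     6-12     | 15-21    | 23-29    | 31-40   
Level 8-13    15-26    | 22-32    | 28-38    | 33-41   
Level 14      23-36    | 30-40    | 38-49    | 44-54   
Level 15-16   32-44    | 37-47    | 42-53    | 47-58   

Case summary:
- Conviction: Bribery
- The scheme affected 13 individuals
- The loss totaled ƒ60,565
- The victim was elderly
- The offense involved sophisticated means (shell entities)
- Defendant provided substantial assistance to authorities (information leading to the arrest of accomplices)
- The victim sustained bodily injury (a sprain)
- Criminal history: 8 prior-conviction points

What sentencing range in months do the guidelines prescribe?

Base offense level for bribery: 2.
S1 applies: 2 + 2 = 4.
S2 applies: 4 + 4 = 8.
S3 applies (level before this adjustment is 8 < 11, so +1): 8 + 1 = 9.
S4 applies: 9 − 3 = 6.
S5 applies (level before this adjustment is 6 < 7, so +1): 6 + 1 = 7.
S6 applies: 7 + 2 = 9.
Final offense level: 9.
Criminal history: 8 prior points → Category C (5-12).
Level 9 falls in the 8-13 band.
Grid: Level 8-13 × Category C = 28-38 months.

28-38 months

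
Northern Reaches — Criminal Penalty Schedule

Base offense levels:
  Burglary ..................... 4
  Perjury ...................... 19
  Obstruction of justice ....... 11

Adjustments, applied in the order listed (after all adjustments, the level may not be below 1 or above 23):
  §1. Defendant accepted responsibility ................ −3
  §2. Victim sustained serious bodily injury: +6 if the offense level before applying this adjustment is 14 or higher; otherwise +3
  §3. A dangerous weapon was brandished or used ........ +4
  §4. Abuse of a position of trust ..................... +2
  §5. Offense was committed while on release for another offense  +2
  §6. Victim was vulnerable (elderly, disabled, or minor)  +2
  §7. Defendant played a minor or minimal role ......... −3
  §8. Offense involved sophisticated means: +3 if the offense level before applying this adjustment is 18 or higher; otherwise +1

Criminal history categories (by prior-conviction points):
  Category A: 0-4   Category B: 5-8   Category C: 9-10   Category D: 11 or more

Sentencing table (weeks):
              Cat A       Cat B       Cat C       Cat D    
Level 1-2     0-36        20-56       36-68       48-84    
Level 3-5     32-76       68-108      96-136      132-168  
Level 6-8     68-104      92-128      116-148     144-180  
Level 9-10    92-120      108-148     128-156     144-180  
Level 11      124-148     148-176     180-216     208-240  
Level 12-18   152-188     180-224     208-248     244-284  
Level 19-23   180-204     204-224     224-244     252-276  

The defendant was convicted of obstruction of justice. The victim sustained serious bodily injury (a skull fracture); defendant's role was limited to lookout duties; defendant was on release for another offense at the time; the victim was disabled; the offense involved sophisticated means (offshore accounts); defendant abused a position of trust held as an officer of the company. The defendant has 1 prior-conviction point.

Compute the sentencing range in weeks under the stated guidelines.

Base offense level for obstruction of justice: 11.
§1 does not apply.
§2 applies (level before this adjustment is 11 < 14, so +3): 11 + 3 = 14.
§3 does not apply.
§4 applies: 14 + 2 = 16.
§5 applies: 16 + 2 = 18.
§6 applies: 18 + 2 = 20.
§7 applies: 20 − 3 = 17.
§8 applies (level before this adjustment is 17 < 18, so +1): 17 + 1 = 18.
Final offense level: 18.
Criminal history: 1 prior point → Category A (0-4).
Level 18 falls in the 12-18 band.
Grid: Level 12-18 × Category A = 152-188 weeks.

152-188 weeks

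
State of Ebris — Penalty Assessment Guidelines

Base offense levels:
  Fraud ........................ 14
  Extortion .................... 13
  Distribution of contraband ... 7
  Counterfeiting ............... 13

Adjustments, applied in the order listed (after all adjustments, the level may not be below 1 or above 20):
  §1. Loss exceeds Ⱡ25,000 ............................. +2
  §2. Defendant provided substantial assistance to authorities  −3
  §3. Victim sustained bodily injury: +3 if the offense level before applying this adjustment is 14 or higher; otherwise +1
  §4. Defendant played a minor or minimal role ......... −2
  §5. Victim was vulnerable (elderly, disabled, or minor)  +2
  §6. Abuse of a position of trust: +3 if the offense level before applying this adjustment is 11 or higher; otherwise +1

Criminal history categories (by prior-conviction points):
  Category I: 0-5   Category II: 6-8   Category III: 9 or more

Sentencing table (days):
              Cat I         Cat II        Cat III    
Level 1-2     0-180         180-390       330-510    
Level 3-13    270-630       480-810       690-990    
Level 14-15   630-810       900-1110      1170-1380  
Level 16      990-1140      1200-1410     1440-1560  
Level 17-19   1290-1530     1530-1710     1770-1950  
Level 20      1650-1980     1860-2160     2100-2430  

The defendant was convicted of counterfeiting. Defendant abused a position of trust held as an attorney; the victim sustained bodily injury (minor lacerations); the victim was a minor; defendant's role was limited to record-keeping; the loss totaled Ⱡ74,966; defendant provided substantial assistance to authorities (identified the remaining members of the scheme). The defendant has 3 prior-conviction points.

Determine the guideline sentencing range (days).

990-1140 days

Base offense level for counterfeiting: 13.
§1 applies: 13 + 2 = 15.
§2 applies: 15 − 3 = 12.
§3 applies (level before this adjustment is 12 < 14, so +1): 12 + 1 = 13.
§4 applies: 13 − 2 = 11.
§5 applies: 11 + 2 = 13.
§6 applies (level before this adjustment is 13 ≥ 11, so +3): 13 + 3 = 16.
Final offense level: 16.
Criminal history: 3 prior points → Category I (0-5).
Level 16 falls in the 16 band.
Grid: Level 16 × Category I = 990-1140 days.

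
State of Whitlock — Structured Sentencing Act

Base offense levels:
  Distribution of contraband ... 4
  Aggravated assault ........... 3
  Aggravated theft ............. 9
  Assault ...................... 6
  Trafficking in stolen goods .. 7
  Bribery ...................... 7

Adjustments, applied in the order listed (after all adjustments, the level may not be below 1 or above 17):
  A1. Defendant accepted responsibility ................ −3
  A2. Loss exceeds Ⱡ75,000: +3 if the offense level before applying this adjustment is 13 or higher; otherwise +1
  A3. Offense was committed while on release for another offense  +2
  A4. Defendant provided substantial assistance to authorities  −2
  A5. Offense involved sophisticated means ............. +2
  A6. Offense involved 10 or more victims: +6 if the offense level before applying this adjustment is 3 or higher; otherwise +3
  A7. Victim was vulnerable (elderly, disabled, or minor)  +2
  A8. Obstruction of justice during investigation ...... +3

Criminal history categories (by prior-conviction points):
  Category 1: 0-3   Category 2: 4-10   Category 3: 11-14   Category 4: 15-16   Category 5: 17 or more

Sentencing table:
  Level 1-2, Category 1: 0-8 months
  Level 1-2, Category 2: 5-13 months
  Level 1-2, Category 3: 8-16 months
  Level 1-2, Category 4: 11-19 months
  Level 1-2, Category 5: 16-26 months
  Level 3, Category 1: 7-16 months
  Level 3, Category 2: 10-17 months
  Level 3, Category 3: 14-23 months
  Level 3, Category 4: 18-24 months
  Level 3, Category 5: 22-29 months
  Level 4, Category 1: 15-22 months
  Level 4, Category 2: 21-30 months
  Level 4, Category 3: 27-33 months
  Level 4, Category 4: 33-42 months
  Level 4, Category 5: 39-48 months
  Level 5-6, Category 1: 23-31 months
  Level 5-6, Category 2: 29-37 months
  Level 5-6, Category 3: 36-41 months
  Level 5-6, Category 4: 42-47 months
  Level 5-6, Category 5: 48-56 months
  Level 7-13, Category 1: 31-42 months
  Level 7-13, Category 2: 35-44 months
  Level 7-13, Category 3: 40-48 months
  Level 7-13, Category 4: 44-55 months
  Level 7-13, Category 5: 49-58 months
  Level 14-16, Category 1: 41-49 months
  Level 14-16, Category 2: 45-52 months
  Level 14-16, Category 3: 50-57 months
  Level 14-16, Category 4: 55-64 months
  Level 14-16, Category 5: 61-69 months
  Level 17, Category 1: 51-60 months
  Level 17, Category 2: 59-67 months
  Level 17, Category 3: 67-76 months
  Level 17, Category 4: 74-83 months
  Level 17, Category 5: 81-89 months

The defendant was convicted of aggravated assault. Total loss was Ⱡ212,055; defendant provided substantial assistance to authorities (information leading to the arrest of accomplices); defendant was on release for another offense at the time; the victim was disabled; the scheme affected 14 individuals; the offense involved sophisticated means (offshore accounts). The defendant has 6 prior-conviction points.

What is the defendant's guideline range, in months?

45-52 months

Base offense level for aggravated assault: 3.
A2 applies (level before this adjustment is 3 < 13, so +1): 3 + 1 = 4.
A3 applies: 4 + 2 = 6.
A4 applies: 6 − 2 = 4.
A5 applies: 4 + 2 = 6.
A6 applies (level before this adjustment is 6 ≥ 3, so +6): 6 + 6 = 12.
A7 applies: 12 + 2 = 14.
A8 does not apply.
Final offense level: 14.
Criminal history: 6 prior points → Category 2 (4-10).
Level 14 falls in the 14-16 band.
Grid: Level 14-16 × Category 2 = 45-52 months.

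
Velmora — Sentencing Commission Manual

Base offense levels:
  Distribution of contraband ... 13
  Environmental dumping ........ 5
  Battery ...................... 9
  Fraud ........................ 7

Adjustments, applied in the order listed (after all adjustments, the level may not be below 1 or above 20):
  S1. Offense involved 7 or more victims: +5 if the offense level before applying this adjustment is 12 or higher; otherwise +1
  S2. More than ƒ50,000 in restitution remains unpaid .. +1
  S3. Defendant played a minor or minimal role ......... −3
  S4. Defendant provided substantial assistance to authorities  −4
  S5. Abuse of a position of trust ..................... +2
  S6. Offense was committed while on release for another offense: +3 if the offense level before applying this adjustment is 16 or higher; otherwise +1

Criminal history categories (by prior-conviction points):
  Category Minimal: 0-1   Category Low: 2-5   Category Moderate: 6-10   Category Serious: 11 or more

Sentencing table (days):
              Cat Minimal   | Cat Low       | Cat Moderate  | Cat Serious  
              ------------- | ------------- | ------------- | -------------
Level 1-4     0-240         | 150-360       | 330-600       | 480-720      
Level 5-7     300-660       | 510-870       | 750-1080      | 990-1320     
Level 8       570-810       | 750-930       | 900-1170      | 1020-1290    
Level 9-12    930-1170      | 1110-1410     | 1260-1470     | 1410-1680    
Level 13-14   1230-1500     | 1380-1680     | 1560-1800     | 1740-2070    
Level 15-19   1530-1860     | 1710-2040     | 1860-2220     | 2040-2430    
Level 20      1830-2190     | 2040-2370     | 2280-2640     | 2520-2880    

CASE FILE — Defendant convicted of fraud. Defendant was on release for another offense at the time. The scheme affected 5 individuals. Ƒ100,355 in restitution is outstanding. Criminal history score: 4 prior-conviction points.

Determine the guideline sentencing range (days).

1110-1410 days

Base offense level for fraud: 7.
S2 applies: 7 + 1 = 8.
S3 does not apply.
S6 applies (level before this adjustment is 8 < 16, so +1): 8 + 1 = 9.
Final offense level: 9.
Criminal history: 4 prior points → Category Low (2-5).
Level 9 falls in the 9-12 band.
Grid: Level 9-12 × Category Low = 1110-1410 days.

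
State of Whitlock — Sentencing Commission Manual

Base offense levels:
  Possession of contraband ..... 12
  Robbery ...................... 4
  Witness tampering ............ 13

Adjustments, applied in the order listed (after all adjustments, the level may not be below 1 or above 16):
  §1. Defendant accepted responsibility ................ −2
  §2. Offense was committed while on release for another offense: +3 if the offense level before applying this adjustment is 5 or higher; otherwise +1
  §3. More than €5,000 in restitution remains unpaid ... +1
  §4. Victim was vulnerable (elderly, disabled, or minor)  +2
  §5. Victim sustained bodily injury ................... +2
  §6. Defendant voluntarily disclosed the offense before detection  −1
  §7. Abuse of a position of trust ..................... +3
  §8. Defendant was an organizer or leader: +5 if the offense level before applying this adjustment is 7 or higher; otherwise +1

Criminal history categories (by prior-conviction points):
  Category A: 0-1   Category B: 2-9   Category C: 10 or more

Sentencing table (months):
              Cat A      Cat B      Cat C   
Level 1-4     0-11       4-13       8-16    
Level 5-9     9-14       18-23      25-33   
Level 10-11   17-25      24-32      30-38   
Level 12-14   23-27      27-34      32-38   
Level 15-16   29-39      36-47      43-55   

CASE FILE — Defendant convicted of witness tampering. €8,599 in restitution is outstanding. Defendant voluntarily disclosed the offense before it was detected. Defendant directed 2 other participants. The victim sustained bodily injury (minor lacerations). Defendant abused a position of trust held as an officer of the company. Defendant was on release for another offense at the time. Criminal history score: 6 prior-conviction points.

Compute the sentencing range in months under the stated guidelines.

Base offense level for witness tampering: 13.
§1 does not apply.
§2 applies (level before this adjustment is 13 ≥ 5, so +3): 13 + 3 = 16.
§3 applies: 16 + 1 = 17.
§4 does not apply.
§5 applies: 17 + 2 = 19.
§6 applies: 19 − 1 = 18.
§7 applies: 18 + 3 = 21.
§8 applies (level before this adjustment is 21 ≥ 7, so +5): 21 + 5 = 26.
Level 26 exceeds the maximum of 16; capped at 16.
Final offense level: 16.
Criminal history: 6 prior points → Category B (2-9).
Level 16 falls in the 15-16 band.
Grid: Level 15-16 × Category B = 36-47 months.

36-47 months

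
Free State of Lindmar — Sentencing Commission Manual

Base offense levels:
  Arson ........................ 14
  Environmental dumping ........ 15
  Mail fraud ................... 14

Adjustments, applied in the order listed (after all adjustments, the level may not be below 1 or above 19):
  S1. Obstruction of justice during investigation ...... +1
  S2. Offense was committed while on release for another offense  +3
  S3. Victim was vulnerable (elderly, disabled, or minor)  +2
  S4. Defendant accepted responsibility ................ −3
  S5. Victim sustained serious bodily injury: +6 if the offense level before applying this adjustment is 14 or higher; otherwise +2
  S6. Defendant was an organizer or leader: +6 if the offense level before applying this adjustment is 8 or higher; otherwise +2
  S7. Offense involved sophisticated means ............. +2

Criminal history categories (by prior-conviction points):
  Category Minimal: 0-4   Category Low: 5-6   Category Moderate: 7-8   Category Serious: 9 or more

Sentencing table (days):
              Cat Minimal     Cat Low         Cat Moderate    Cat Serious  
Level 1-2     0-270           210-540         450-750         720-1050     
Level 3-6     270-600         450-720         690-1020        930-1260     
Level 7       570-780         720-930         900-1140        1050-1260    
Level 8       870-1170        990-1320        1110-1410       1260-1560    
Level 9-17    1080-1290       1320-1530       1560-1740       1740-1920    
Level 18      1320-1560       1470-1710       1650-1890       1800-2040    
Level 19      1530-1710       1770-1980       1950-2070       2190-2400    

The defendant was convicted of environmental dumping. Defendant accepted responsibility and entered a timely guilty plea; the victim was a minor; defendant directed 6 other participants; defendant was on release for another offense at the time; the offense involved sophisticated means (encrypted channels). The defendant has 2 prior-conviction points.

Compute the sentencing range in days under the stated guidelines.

Base offense level for environmental dumping: 15.
S2 applies: 15 + 3 = 18.
S3 applies: 18 + 2 = 20.
S4 applies: 20 − 3 = 17.
S6 applies (level before this adjustment is 17 ≥ 8, so +6): 17 + 6 = 23.
S7 applies: 23 + 2 = 25.
Level 25 exceeds the maximum of 19; capped at 19.
Final offense level: 19.
Criminal history: 2 prior points → Category Minimal (0-4).
Level 19 falls in the 19 band.
Grid: Level 19 × Category Minimal = 1530-1710 days.

1530-1710 days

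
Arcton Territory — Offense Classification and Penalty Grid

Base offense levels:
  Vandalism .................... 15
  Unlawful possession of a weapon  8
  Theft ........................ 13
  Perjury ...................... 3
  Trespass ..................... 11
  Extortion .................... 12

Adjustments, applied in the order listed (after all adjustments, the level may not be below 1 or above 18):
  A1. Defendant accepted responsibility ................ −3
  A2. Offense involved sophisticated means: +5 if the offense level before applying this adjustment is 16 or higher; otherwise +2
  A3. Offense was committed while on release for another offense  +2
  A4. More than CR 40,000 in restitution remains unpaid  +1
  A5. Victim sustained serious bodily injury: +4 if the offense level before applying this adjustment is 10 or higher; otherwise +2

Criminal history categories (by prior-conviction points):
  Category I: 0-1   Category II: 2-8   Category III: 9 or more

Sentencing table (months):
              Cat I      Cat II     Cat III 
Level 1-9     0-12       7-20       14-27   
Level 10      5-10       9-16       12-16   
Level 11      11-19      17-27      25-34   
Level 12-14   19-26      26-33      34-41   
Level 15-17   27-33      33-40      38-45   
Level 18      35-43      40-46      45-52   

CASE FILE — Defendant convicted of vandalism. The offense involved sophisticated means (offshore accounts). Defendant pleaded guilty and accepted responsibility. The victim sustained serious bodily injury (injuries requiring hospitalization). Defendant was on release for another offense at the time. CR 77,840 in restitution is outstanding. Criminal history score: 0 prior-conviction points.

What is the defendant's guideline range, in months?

35-43 months

Base offense level for vandalism: 15.
A1 applies: 15 − 3 = 12.
A2 applies (level before this adjustment is 12 < 16, so +2): 12 + 2 = 14.
A3 applies: 14 + 2 = 16.
A4 applies: 16 + 1 = 17.
A5 applies (level before this adjustment is 17 ≥ 10, so +4): 17 + 4 = 21.
Level 21 exceeds the maximum of 18; capped at 18.
Final offense level: 18.
Criminal history: 0 prior points → Category I (0-1).
Level 18 falls in the 18 band.
Grid: Level 18 × Category I = 35-43 months.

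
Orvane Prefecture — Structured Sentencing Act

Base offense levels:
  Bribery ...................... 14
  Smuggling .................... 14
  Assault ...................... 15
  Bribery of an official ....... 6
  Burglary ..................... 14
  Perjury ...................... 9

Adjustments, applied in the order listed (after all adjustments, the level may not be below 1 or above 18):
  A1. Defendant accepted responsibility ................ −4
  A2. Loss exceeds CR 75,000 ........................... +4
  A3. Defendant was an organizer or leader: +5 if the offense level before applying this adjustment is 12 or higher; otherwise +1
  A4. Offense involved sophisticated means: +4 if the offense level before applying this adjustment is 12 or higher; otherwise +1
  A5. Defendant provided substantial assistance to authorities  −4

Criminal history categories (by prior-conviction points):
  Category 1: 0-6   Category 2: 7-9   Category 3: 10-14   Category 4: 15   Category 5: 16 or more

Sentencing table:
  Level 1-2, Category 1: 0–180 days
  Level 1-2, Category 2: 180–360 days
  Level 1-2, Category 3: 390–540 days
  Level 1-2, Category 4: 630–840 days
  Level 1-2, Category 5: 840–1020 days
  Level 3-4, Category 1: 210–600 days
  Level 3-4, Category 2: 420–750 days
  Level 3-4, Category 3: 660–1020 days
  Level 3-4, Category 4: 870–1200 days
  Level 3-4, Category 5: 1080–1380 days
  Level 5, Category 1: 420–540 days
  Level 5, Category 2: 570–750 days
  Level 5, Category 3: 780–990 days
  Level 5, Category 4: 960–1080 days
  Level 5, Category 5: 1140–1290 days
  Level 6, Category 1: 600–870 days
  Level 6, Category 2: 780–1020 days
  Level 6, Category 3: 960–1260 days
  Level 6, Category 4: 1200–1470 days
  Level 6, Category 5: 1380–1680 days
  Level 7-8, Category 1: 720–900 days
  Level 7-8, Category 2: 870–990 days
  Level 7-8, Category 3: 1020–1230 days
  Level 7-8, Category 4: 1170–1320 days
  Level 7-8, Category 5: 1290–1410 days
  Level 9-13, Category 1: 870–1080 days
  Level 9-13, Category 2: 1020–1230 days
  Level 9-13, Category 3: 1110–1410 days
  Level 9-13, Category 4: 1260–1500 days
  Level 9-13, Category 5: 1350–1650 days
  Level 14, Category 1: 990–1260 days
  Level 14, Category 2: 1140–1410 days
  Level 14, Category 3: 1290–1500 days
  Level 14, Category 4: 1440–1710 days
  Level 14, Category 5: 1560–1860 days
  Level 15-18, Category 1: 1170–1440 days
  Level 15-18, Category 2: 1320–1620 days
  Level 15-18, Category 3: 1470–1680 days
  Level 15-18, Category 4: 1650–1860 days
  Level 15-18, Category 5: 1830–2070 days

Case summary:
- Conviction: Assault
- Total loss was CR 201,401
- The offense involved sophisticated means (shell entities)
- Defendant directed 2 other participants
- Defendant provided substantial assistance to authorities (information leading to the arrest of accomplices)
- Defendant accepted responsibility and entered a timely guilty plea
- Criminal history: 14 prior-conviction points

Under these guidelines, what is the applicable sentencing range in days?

1470-1680 days

Base offense level for assault: 15.
A1 applies: 15 − 4 = 11.
A2 applies: 11 + 4 = 15.
A3 applies (level before this adjustment is 15 ≥ 12, so +5): 15 + 5 = 20.
A4 applies (level before this adjustment is 20 ≥ 12, so +4): 20 + 4 = 24.
A5 applies: 24 − 4 = 20.
Level 20 exceeds the maximum of 18; capped at 18.
Final offense level: 18.
Criminal history: 14 prior points → Category 3 (10-14).
Level 18 falls in the 15-18 band.
Grid: Level 15-18 × Category 3 = 1470-1680 days.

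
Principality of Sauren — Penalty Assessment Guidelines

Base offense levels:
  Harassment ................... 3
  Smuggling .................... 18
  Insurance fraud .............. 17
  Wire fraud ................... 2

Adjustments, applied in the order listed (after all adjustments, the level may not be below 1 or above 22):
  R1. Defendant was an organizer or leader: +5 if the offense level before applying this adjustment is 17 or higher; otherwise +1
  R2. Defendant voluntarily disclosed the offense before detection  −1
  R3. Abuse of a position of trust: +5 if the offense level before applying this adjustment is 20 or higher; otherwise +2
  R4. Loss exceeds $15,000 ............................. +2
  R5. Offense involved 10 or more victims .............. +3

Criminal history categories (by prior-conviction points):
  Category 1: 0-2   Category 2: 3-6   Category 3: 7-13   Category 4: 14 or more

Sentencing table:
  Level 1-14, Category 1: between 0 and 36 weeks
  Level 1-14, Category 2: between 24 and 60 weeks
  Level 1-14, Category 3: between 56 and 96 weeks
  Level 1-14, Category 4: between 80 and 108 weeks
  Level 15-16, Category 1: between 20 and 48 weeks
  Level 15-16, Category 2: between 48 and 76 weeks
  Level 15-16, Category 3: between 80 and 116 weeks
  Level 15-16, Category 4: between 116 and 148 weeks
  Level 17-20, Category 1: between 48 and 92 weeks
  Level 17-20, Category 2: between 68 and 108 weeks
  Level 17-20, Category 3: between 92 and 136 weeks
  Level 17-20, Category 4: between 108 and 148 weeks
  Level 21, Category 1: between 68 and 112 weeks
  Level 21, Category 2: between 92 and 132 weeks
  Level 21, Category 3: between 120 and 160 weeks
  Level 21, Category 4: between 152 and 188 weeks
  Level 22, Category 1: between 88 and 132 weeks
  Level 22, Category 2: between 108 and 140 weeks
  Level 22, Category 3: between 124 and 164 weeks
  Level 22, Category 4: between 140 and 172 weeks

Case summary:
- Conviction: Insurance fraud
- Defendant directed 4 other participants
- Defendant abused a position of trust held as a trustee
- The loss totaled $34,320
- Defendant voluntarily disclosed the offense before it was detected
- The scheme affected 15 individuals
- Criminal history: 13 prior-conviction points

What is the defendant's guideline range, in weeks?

124-164 weeks

Base offense level for insurance fraud: 17.
R1 applies (level before this adjustment is 17 ≥ 17, so +5): 17 + 5 = 22.
R2 applies: 22 − 1 = 21.
R3 applies (level before this adjustment is 21 ≥ 20, so +5): 21 + 5 = 26.
R4 applies: 26 + 2 = 28.
R5 applies: 28 + 3 = 31.
Level 31 exceeds the maximum of 22; capped at 22.
Final offense level: 22.
Criminal history: 13 prior points → Category 3 (7-13).
Level 22 falls in the 22 band.
Grid: Level 22 × Category 3 = 124-164 weeks.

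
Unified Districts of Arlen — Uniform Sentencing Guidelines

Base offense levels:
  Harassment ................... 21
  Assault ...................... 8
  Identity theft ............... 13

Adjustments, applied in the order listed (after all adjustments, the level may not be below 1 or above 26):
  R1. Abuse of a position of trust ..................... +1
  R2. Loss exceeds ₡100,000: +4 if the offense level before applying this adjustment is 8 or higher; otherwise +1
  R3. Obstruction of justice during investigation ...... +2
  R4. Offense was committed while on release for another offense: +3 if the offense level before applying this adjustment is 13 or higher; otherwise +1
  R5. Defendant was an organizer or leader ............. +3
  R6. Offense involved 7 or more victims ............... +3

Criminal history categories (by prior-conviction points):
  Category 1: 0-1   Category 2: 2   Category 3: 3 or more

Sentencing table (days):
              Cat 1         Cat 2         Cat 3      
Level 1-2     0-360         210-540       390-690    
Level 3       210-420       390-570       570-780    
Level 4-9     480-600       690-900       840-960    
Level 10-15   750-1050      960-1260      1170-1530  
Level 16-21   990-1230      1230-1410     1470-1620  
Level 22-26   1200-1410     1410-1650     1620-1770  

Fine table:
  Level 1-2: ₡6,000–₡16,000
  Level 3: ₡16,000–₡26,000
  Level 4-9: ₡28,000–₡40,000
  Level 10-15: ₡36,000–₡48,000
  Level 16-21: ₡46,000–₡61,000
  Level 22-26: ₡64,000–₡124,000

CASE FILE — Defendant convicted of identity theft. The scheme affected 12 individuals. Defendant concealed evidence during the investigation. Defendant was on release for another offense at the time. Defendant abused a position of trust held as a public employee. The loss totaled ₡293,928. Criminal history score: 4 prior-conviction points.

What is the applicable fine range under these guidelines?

₡64,000–₡124,000

Base offense level for identity theft: 13.
R1 applies: 13 + 1 = 14.
R2 applies (level before this adjustment is 14 ≥ 8, so +4): 14 + 4 = 18.
R3 applies: 18 + 2 = 20.
R4 applies (level before this adjustment is 20 ≥ 13, so +3): 20 + 3 = 23.
R6 applies: 23 + 3 = 26.
Final offense level: 26.
Level 26 falls in the 22-26 band.
Fine table: Level 22-26 → ₡64,000–₡124,000.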